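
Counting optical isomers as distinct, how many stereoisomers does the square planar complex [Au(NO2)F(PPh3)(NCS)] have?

Working through the distinct placements yields 3 geometric isomers: (F/NO2 trans, NCS/PPh3 trans); (F/PPh3 trans, NCS/NO2 trans); (F/NCS trans, NO2/PPh3 trans).
Each arrangement has an internal mirror plane or centre of symmetry, so none is chiral.

3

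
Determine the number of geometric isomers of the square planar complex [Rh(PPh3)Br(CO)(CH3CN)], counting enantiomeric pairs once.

In a square planar complex each vertex has one trans partner and two cis neighbours.
Working through the distinct placements yields 3 geometric isomers: (Br/CO trans, CH3CN/PPh3 trans); (Br/PPh3 trans, CH3CN/CO trans); (Br/CH3CN trans, CO/PPh3 trans).

3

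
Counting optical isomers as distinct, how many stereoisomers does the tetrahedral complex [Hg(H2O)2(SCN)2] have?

1

All four vertices of a tetrahedron are equivalent and mutually adjacent, so cis/trans isomerism cannot arise.
Only one geometric arrangement is possible.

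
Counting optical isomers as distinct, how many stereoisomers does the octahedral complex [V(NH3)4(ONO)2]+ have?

In an octahedral complex each vertex has one trans partner and four cis neighbours.
Working through the distinct placements yields 2 geometric isomers: ONO trans; ONO cis.
Each arrangement has an internal mirror plane or centre of symmetry, so none is chiral.

2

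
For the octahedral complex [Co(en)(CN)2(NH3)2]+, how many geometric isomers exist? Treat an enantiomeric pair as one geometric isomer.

An octahedron has six vertices in three trans pairs; every non-trans pair is cis.
Each en is bidentate and must span two cis positions.
The distinct arrangements are (3 in all): CN trans, NH3 cis; CN cis, NH3 cis (chiral); CN cis, NH3 trans.

3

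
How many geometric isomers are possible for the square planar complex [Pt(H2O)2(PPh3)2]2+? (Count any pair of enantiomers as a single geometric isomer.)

2

In a square planar complex each vertex has one trans partner and two cis neighbours.
Working through the distinct placements yields 2 geometric isomers: H2O cis; H2O trans.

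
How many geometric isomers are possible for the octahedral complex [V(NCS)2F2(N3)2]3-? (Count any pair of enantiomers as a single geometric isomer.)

In an octahedral complex each vertex has one trans partner and four cis neighbours.
The distinct arrangements are (5 in all): NCS trans, F trans, N3 trans; NCS cis, F trans, N3 cis; NCS trans, F cis, N3 cis; NCS cis, F cis, N3 cis (chiral); NCS cis, F cis, N3 trans.

5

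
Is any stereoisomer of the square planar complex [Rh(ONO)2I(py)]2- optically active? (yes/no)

Working through the distinct placements yields 2 geometric isomers: ONO cis; ONO trans.
Each arrangement has an internal mirror plane or centre of symmetry, so none is chiral.

no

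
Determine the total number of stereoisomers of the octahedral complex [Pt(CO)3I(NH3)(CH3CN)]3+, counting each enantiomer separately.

5

An octahedron has six vertices in three trans pairs; every non-trans pair is cis.
Working through the distinct placements yields 4 geometric isomers: CO mer (3 arrangements); CO fac (chiral).
One of these lacks any improper symmetry element and so occurs as an enantiomeric pair, giving 4 + 1 = 5 stereoisomers in total.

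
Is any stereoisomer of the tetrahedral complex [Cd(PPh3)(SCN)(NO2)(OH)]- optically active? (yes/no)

yes

In a tetrahedral complex all four positions are equivalent and every pair of ligands is adjacent — there is no cis/trans distinction.
Only one geometric arrangement is possible; it has no improper symmetry element, so it exists as a pair of enantiomers (2 stereoisomers).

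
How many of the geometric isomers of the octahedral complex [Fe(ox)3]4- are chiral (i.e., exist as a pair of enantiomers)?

Each ox is bidentate and must span two cis positions.
Only one geometric arrangement is possible; it has no improper symmetry element, so it exists as a pair of enantiomers (2 stereoisomers).

1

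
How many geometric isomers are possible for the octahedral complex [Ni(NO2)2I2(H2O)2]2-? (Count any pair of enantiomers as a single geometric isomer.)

In an octahedral complex each vertex has one trans partner and four cis neighbours.
Working through the distinct placements yields 5 geometric isomers: NO2 trans, I trans, H2O trans; NO2 cis, I cis, H2O trans; NO2 trans, I cis, H2O cis; NO2 cis, I cis, H2O cis (chiral); NO2 cis, I trans, H2O cis.

5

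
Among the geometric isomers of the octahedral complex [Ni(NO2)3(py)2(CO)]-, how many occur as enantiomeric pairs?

0

Systematic placement gives 3 geometric isomers: NO2 mer, py trans; NO2 fac, py cis; NO2 mer, py cis.
Each arrangement has an internal mirror plane or centre of symmetry, so none is chiral.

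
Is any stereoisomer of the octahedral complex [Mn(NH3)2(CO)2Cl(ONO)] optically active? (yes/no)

yes

An octahedron has six vertices in three trans pairs; every non-trans pair is cis.
There are 6 geometric isomers: NH3 cis, CO trans; NH3 trans, CO trans; NH3 cis, CO cis (3 arrangements, 2 chiral); NH3 trans, CO cis.
Of these, 2 lack any improper symmetry element and so occur as enantiomeric pairs, giving 6 + 2 = 8 stereoisomers in total.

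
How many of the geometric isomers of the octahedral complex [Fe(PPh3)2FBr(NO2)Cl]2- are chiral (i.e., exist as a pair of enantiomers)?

In an octahedral complex each vertex has one trans partner and four cis neighbours.
Systematic enumeration (placing each ligand type in turn and discarding arrangements equivalent by rotation or reflection) gives 9 geometric isomers.
Of these, 6 lack any improper symmetry element and so occur as enantiomeric pairs, giving 9 + 6 = 15 stereoisomers in total.

6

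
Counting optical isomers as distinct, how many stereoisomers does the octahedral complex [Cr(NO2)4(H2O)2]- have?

An octahedron has six vertices in three trans pairs; every non-trans pair is cis.
Systematic placement gives 2 geometric isomers: H2O trans; H2O cis.
Each arrangement has an internal mirror plane or centre of symmetry, so none is chiral.

2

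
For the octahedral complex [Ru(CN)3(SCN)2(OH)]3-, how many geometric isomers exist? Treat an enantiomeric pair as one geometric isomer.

3

The six octahedral sites form three mutually perpendicular trans pairs.
The distinct arrangements are (3 in all): CN mer, SCN trans; CN mer, SCN cis; CN fac, SCN cis.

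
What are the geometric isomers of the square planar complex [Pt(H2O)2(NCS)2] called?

In a square planar complex each vertex has one trans partner and two cis neighbours.
The distinct arrangements are (2 in all): H2O cis; H2O trans.

cis and trans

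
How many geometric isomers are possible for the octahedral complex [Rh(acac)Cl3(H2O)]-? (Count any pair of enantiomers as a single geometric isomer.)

2

In an octahedral complex each vertex has one trans partner and four cis neighbours.
Each acac is bidentate and must span two cis positions.
Working through the distinct placements yields 2 geometric isomers: Cl mer; Cl fac.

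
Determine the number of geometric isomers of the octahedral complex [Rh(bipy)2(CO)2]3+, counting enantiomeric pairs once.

The six octahedral sites form three mutually perpendicular trans pairs.
Each bipy is bidentate and must span two cis positions.
Working through the distinct placements yields 2 geometric isomers: CO trans; CO cis (chiral).

2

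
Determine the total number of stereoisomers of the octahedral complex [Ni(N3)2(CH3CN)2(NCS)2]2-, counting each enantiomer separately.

An octahedron has six vertices in three trans pairs; every non-trans pair is cis.
Systematic placement gives 5 geometric isomers: N3 trans, CH3CN trans, NCS trans; N3 cis, CH3CN trans, NCS cis; N3 cis, CH3CN cis, NCS trans; N3 cis, CH3CN cis, NCS cis (chiral); N3 trans, CH3CN cis, NCS cis.
One of these lacks any improper symmetry element and so occurs as an enantiomeric pair, giving 5 + 1 = 6 stereoisomers in total.

6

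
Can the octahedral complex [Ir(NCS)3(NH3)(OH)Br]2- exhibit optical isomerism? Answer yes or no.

In an octahedral complex each vertex has one trans partner and four cis neighbours.
Working through the distinct placements yields 4 geometric isomers: NCS mer (3 arrangements); NCS fac (chiral).
One of these lacks any improper symmetry element and so occurs as an enantiomeric pair, giving 4 + 1 = 5 stereoisomers in total.

yes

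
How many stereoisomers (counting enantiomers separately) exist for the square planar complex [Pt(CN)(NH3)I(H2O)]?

The distinct arrangements are (3 in all): (CN/I trans, H2O/NH3 trans); (CN/NH3 trans, H2O/I trans); (CN/H2O trans, I/NH3 trans).
Each arrangement has an internal mirror plane or centre of symmetry, so none is chiral.

3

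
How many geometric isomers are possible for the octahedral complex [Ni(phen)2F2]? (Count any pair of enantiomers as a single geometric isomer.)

2

The six octahedral sites form three mutually perpendicular trans pairs.
Each phen is bidentate and must span two cis positions.
Systematic placement gives 2 geometric isomers: F trans; F cis (chiral).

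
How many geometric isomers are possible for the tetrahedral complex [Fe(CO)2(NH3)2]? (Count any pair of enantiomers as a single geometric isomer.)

Only one geometric arrangement is possible.

1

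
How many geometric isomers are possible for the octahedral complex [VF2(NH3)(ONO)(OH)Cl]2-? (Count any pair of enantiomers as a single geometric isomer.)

Placing the ligands in turn and identifying arrangements related by rotation or reflection leaves 9 distinct geometric isomers.

9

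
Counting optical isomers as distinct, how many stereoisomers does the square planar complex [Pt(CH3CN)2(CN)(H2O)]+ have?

Working through the distinct placements yields 2 geometric isomers: CH3CN cis; CH3CN trans.
Each arrangement has an internal mirror plane or centre of symmetry, so none is chiral.

2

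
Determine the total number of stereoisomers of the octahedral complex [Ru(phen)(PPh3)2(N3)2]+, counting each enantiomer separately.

4

In an octahedral complex each vertex has one trans partner and four cis neighbours.
Each phen is bidentate and must span two cis positions.
The distinct arrangements are (3 in all): PPh3 cis, N3 trans; PPh3 cis, N3 cis (chiral); PPh3 trans, N3 cis.
One of these lacks any improper symmetry element and so occurs as an enantiomeric pair, giving 3 + 1 = 4 stereoisomers in total.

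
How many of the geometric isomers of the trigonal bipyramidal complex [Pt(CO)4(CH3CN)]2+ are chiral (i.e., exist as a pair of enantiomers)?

0

In a trigonal bipyramid the two axial positions differ from the three equatorial ones.
There are 2 geometric isomers: CH3CN axial; CH3CN equatorial.
Each arrangement has an internal mirror plane or centre of symmetry, so none is chiral.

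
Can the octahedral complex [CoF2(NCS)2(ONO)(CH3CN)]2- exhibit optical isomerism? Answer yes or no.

An octahedron has six vertices in three trans pairs; every non-trans pair is cis.
Systematic placement gives 6 geometric isomers: F cis, NCS cis (3 arrangements, 2 chiral); F cis, NCS trans; F trans, NCS cis; F trans, NCS trans.
Of these, 2 lack any improper symmetry element and so occur as enantiomeric pairs, giving 6 + 2 = 8 stereoisomers in total.

yes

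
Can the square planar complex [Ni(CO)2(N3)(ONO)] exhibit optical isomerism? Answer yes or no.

A square has two trans pairs of vertices; adjacent vertices are cis.
Working through the distinct placements yields 2 geometric isomers: CO cis; CO trans.
Each arrangement has an internal mirror plane or centre of symmetry, so none is chiral.

no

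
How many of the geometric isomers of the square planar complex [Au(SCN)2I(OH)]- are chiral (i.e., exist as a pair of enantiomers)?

0

In a square planar complex each vertex has one trans partner and two cis neighbours.
There are 2 geometric isomers: SCN cis; SCN trans.
Each arrangement has an internal mirror plane or centre of symmetry, so none is chiral.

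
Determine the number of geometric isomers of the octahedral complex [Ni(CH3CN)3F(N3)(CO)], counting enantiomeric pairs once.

4

In an octahedral complex each vertex has one trans partner and four cis neighbours.
The distinct arrangements are (4 in all): CH3CN mer (3 arrangements); CH3CN fac (chiral).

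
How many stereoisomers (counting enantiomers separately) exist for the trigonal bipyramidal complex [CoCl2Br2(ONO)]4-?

6

A trigonal bipyramid has two axial and three equatorial sites, which are chemically inequivalent.
Systematic enumeration (placing each ligand type in turn and discarding arrangements equivalent by rotation or reflection) gives 5 geometric isomers.
One of these lacks any improper symmetry element and so occurs as an enantiomeric pair, giving 5 + 1 = 6 stereoisomers in total.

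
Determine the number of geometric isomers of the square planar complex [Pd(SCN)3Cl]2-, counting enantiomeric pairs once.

In a square planar complex each vertex has one trans partner and two cis neighbours.
Only one geometric arrangement is possible.

1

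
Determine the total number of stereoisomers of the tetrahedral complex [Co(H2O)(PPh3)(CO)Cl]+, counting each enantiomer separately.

All four vertices of a tetrahedron are equivalent and mutually adjacent, so cis/trans isomerism cannot arise.
Only one geometric arrangement is possible; it has no improper symmetry element, so it exists as a pair of enantiomers (2 stereoisomers).

2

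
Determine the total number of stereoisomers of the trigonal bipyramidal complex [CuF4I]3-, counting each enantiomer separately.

A trigonal bipyramid has two axial and three equatorial sites, which are chemically inequivalent.
Systematic placement gives 2 geometric isomers: I equatorial; I axial.
Each arrangement has an internal mirror plane or centre of symmetry, so none is chiral.

2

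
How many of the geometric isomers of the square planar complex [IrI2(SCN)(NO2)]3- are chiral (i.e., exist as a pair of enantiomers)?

0

A square has two trans pairs of vertices; adjacent vertices are cis.
There are 2 geometric isomers: I cis; I trans.
Each arrangement has an internal mirror plane or centre of symmetry, so none is chiral.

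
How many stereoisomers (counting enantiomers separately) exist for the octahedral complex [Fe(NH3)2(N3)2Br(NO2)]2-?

8

In an octahedral complex each vertex has one trans partner and four cis neighbours.
There are 6 geometric isomers: NH3 cis, N3 cis (3 arrangements, 2 chiral); NH3 trans, N3 cis; NH3 cis, N3 trans; NH3 trans, N3 trans.
Of these, 2 lack any improper symmetry element and so occur as enantiomeric pairs, giving 6 + 2 = 8 stereoisomers in total.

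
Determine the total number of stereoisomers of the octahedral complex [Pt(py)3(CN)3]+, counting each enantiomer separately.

An octahedron has six vertices in three trans pairs; every non-trans pair is cis.
There are 2 geometric isomers: py mer; py fac.
Each arrangement has an internal mirror plane or centre of symmetry, so none is chiral.

2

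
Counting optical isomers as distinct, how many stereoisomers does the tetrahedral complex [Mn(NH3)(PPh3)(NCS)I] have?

2

In a tetrahedral complex all four positions are equivalent and every pair of ligands is adjacent — there is no cis/trans distinction.
Only one geometric arrangement is possible; it has no improper symmetry element, so it exists as a pair of enantiomers (2 stereoisomers).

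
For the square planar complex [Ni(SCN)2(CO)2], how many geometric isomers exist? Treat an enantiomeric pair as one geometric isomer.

2

In a square planar complex each vertex has one trans partner and two cis neighbours.
There are 2 geometric isomers: SCN cis; SCN trans.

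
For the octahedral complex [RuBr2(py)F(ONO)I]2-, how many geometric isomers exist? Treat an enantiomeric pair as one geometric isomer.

9

In an octahedral complex each vertex has one trans partner and four cis neighbours.
Systematic enumeration (placing each ligand type in turn and discarding arrangements equivalent by rotation or reflection) gives 9 geometric isomers.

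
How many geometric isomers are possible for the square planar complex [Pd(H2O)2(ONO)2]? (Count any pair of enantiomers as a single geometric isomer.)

In a square planar complex each vertex has one trans partner and two cis neighbours.
There are 2 geometric isomers: H2O cis; H2O trans.

2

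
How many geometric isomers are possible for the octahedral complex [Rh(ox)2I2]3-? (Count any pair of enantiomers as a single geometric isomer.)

2

In an octahedral complex each vertex has one trans partner and four cis neighbours.
Each ox is bidentate and must span two cis positions.
Systematic placement gives 2 geometric isomers: I trans; I cis (chiral).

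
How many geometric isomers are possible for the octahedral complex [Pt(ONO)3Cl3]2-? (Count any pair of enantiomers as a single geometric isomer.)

In an octahedral complex each vertex has one trans partner and four cis neighbours.
Systematic placement gives 2 geometric isomers: ONO mer; ONO fac.

2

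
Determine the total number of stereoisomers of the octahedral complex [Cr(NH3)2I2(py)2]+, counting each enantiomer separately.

6

In an octahedral complex each vertex has one trans partner and four cis neighbours.
The distinct arrangements are (5 in all): NH3 trans, I trans, py trans; NH3 cis, I trans, py cis; NH3 cis, I cis, py trans; NH3 cis, I cis, py cis (chiral); NH3 trans, I cis, py cis.
One of these lacks any improper symmetry element and so occurs as an enantiomeric pair, giving 5 + 1 = 6 stereoisomers in total.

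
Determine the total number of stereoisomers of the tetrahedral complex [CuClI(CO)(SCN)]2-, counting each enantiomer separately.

2

Only one geometric arrangement is possible; it has no improper symmetry element, so it exists as a pair of enantiomers (2 stereoisomers).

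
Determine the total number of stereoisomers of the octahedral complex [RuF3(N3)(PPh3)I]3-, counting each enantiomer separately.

Systematic placement gives 4 geometric isomers: F mer (3 arrangements); F fac (chiral).
One of these lacks any improper symmetry element and so occurs as an enantiomeric pair, giving 4 + 1 = 5 stereoisomers in total.

5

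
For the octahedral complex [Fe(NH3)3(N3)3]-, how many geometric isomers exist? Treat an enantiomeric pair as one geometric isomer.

2

In an octahedral complex each vertex has one trans partner and four cis neighbours.
Systematic placement gives 2 geometric isomers: NH3 mer; NH3 fac.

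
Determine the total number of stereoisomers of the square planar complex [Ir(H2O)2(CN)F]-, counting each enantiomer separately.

A square has two trans pairs of vertices; adjacent vertices are cis.
There are 2 geometric isomers: H2O cis; H2O trans.
Each arrangement has an internal mirror plane or centre of symmetry, so none is chiral.

2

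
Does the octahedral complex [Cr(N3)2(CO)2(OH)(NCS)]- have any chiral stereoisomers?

In an octahedral complex each vertex has one trans partner and four cis neighbours.
The distinct arrangements are (6 in all): N3 trans, CO trans; N3 cis, CO trans; N3 cis, CO cis (3 arrangements, 2 chiral); N3 trans, CO cis.
Of these, 2 lack any improper symmetry element and so occur as enantiomeric pairs, giving 6 + 2 = 8 stereoisomers in total.

yes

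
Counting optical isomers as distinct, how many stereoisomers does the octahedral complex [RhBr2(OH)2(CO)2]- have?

In an octahedral complex each vertex has one trans partner and four cis neighbours.
The distinct arrangements are (5 in all): Br trans, OH trans, CO trans; Br trans, OH cis, CO cis; Br cis, OH trans, CO cis; Br cis, OH cis, CO cis (chiral); Br cis, OH cis, CO trans.
One of these lacks any improper symmetry element and so occurs as an enantiomeric pair, giving 5 + 1 = 6 stereoisomers in total.

6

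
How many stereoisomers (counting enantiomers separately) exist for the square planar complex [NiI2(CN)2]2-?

Systematic placement gives 2 geometric isomers: I cis; I trans.
Each arrangement has an internal mirror plane or centre of symmetry, so none is chiral.

2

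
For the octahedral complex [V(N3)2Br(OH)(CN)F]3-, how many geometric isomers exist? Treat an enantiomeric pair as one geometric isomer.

9

An octahedron has six vertices in three trans pairs; every non-trans pair is cis.
Placing the ligands in turn and identifying arrangements related by rotation or reflection leaves 9 distinct geometric isomers.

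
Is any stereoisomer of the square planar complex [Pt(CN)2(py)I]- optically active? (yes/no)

In a square planar complex each vertex has one trans partner and two cis neighbours.
There are 2 geometric isomers: CN cis; CN trans.
Each arrangement has an internal mirror plane or centre of symmetry, so none is chiral.

no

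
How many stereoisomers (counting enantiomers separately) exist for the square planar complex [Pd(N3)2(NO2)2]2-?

2

In a square planar complex each vertex has one trans partner and two cis neighbours.
There are 2 geometric isomers: N3 cis; N3 trans.
Each arrangement has an internal mirror plane or centre of symmetry, so none is chiral.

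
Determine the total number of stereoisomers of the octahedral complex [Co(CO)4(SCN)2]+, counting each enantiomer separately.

2

An octahedron has six vertices in three trans pairs; every non-trans pair is cis.
The distinct arrangements are (2 in all): SCN trans; SCN cis.
Each arrangement has an internal mirror plane or centre of symmetry, so none is chiral.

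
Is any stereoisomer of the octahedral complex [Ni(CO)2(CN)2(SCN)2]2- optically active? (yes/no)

yes

Working through the distinct placements yields 5 geometric isomers: CO trans, CN trans, SCN trans; CO cis, CN trans, SCN cis; CO cis, CN cis, SCN trans; CO cis, CN cis, SCN cis (chiral); CO trans, CN cis, SCN cis.
One of these lacks any improper symmetry element and so occurs as an enantiomeric pair, giving 5 + 1 = 6 stereoisomers in total.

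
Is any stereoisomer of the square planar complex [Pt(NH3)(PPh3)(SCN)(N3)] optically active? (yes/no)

no

Working through the distinct placements yields 3 geometric isomers: (N3/PPh3 trans, NH3/SCN trans); (N3/SCN trans, NH3/PPh3 trans); (N3/NH3 trans, PPh3/SCN trans).
Each arrangement has an internal mirror plane or centre of symmetry, so none is chiral.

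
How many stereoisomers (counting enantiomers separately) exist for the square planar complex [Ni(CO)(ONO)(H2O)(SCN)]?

3

The distinct arrangements are (3 in all): (CO/ONO trans, H2O/SCN trans); (CO/SCN trans, H2O/ONO trans); (CO/H2O trans, ONO/SCN trans).
Each arrangement has an internal mirror plane or centre of symmetry, so none is chiral.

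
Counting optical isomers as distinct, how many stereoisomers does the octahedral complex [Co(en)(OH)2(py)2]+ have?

An octahedron has six vertices in three trans pairs; every non-trans pair is cis.
Each en is bidentate and must span two cis positions.
Working through the distinct placements yields 3 geometric isomers: OH trans, py cis; OH cis, py trans; OH cis, py cis (chiral).
One of these lacks any improper symmetry element and so occurs as an enantiomeric pair, giving 3 + 1 = 4 stereoisomers in total.

4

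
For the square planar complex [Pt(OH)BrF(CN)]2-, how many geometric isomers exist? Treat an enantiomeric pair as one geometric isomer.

A square has two trans pairs of vertices; adjacent vertices are cis.
The distinct arrangements are (3 in all): (Br/F trans, CN/OH trans); (Br/OH trans, CN/F trans); (Br/CN trans, F/OH trans).

3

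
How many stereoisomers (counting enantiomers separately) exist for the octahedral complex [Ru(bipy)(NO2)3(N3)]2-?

In an octahedral complex each vertex has one trans partner and four cis neighbours.
Each bipy is bidentate and must span two cis positions.
The distinct arrangements are (2 in all): NO2 fac; NO2 mer.
Each arrangement has an internal mirror plane or centre of symmetry, so none is chiral.

2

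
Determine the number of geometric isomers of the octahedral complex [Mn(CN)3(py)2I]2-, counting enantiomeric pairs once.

3

Systematic placement gives 3 geometric isomers: CN mer, py trans; CN mer, py cis; CN fac, py cis.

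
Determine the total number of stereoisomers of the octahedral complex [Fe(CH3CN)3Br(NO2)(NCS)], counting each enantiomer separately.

5

The six octahedral sites form three mutually perpendicular trans pairs.
Working through the distinct placements yields 4 geometric isomers: CH3CN mer (3 arrangements); CH3CN fac (chiral).
One of these lacks any improper symmetry element and so occurs as an enantiomeric pair, giving 4 + 1 = 5 stereoisomers in total.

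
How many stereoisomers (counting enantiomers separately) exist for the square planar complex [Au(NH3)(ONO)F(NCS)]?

A square has two trans pairs of vertices; adjacent vertices are cis.
Working through the distinct placements yields 3 geometric isomers: (F/NH3 trans, NCS/ONO trans); (F/ONO trans, NCS/NH3 trans); (F/NCS trans, NH3/ONO trans).
Each arrangement has an internal mirror plane or centre of symmetry, so none is chiral.

3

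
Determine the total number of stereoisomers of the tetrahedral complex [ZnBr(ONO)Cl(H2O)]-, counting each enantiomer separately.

2

All four vertices of a tetrahedron are equivalent and mutually adjacent, so cis/trans isomerism cannot arise.
Only one geometric arrangement is possible; it has no improper symmetry element, so it exists as a pair of enantiomers (2 stereoisomers).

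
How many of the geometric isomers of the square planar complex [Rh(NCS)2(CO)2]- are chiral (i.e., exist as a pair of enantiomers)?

In a square planar complex each vertex has one trans partner and two cis neighbours.
The distinct arrangements are (2 in all): NCS cis; NCS trans.
Each arrangement has an internal mirror plane or centre of symmetry, so none is chiral.

0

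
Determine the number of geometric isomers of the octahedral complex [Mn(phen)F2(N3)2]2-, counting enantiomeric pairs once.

3

In an octahedral complex each vertex has one trans partner and four cis neighbours.
Each phen is bidentate and must span two cis positions.
Systematic placement gives 3 geometric isomers: F trans, N3 cis; F cis, N3 cis (chiral); F cis, N3 trans.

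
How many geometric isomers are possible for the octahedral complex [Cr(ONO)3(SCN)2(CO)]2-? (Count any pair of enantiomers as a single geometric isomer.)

An octahedron has six vertices in three trans pairs; every non-trans pair is cis.
Working through the distinct placements yields 3 geometric isomers: ONO mer, SCN trans; ONO fac, SCN cis; ONO mer, SCN cis.

3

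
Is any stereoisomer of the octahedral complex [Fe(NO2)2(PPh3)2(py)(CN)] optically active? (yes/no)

yes

In an octahedral complex each vertex has one trans partner and four cis neighbours.
There are 6 geometric isomers: NO2 cis, PPh3 cis (3 arrangements, 2 chiral); NO2 cis, PPh3 trans; NO2 trans, PPh3 cis; NO2 trans, PPh3 trans.
Of these, 2 lack any improper symmetry element and so occur as enantiomeric pairs, giving 6 + 2 = 8 stereoisomers in total.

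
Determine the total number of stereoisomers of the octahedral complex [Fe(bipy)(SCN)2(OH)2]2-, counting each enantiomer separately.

In an octahedral complex each vertex has one trans partner and four cis neighbours.
Each bipy is bidentate and must span two cis positions.
Working through the distinct placements yields 3 geometric isomers: SCN cis, OH trans; SCN cis, OH cis (chiral); SCN trans, OH cis.
One of these lacks any improper symmetry element and so occurs as an enantiomeric pair, giving 3 + 1 = 4 stereoisomers in total.

4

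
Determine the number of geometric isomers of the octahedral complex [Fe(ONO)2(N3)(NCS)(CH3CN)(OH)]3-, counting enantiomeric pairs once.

An octahedron has six vertices in three trans pairs; every non-trans pair is cis.
Exhaustive case analysis gives 9 geometric isomers.

9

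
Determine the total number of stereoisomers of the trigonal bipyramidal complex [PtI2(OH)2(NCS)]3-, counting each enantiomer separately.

Systematic enumeration (placing each ligand type in turn and discarding arrangements equivalent by rotation or reflection) gives 5 geometric isomers.
One of these lacks any improper symmetry element and so occurs as an enantiomeric pair, giving 5 + 1 = 6 stereoisomers in total.

6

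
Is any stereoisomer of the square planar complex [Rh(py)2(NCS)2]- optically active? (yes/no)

no

A square has two trans pairs of vertices; adjacent vertices are cis.
There are 2 geometric isomers: py cis; py trans.
Each arrangement has an internal mirror plane or centre of symmetry, so none is chiral.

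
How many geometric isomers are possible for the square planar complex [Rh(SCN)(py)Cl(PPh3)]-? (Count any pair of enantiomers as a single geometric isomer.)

3

A square has two trans pairs of vertices; adjacent vertices are cis.
There are 3 geometric isomers: (Cl/SCN trans, PPh3/py trans); (Cl/py trans, PPh3/SCN trans); (Cl/PPh3 trans, SCN/py trans).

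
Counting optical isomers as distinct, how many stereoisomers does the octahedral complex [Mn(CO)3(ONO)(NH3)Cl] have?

Systematic placement gives 4 geometric isomers: CO mer (3 arrangements); CO fac (chiral).
One of these lacks any improper symmetry element and so occurs as an enantiomeric pair, giving 4 + 1 = 5 stereoisomers in total.

5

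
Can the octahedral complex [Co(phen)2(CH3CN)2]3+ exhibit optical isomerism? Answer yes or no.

Each phen is bidentate and must span two cis positions.
Working through the distinct placements yields 2 geometric isomers: CH3CN trans; CH3CN cis (chiral).
One of these lacks any improper symmetry element and so occurs as an enantiomeric pair, giving 2 + 1 = 3 stereoisomers in total.

yes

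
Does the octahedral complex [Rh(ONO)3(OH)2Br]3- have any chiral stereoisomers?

no

Working through the distinct placements yields 3 geometric isomers: ONO mer, OH cis; ONO mer, OH trans; ONO fac, OH cis.
Each arrangement has an internal mirror plane or centre of symmetry, so none is chiral.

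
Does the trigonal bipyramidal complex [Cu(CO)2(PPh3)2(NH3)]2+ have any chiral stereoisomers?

yes

Placing the ligands in turn and identifying arrangements related by rotation or reflection leaves 5 distinct geometric isomers.
One of these lacks any improper symmetry element and so occurs as an enantiomeric pair, giving 5 + 1 = 6 stereoisomers in total.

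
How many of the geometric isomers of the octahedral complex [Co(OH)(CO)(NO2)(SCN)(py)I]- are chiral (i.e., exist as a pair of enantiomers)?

15

Exhaustive case analysis gives 15 geometric isomers.
Of these, 15 lack any improper symmetry element and so occur as enantiomeric pairs, giving 15 + 15 = 30 stereoisomers in total.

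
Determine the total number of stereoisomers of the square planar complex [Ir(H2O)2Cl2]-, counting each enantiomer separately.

2

A square has two trans pairs of vertices; adjacent vertices are cis.
Working through the distinct placements yields 2 geometric isomers: H2O cis; H2O trans.
Each arrangement has an internal mirror plane or centre of symmetry, so none is chiral.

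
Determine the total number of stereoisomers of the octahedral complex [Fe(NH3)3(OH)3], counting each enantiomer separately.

2

The six octahedral sites form three mutually perpendicular trans pairs.
Systematic placement gives 2 geometric isomers: NH3 mer; NH3 fac.
Each arrangement has an internal mirror plane or centre of symmetry, so none is chiral.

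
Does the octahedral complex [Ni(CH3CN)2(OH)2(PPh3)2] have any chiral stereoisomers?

In an octahedral complex each vertex has one trans partner and four cis neighbours.
Systematic placement gives 5 geometric isomers: CH3CN trans, OH trans, PPh3 trans; CH3CN trans, OH cis, PPh3 cis; CH3CN cis, OH cis, PPh3 trans; CH3CN cis, OH cis, PPh3 cis (chiral); CH3CN cis, OH trans, PPh3 cis.
One of these lacks any improper symmetry element and so occurs as an enantiomeric pair, giving 5 + 1 = 6 stereoisomers in total.

yes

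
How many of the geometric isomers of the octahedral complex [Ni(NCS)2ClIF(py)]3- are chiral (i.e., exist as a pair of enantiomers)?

Exhaustive case analysis gives 9 geometric isomers.
Of these, 6 lack any improper symmetry element and so occur as enantiomeric pairs, giving 9 + 6 = 15 stereoisomers in total.

6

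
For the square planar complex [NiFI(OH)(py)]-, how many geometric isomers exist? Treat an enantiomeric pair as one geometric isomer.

3

In a square planar complex each vertex has one trans partner and two cis neighbours.
Systematic placement gives 3 geometric isomers: (F/OH trans, I/py trans); (F/py trans, I/OH trans); (F/I trans, OH/py trans).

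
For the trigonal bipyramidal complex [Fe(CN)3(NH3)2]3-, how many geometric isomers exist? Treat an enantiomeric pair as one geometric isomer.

3

In a trigonal bipyramid the two axial positions differ from the three equatorial ones.
There are 3 geometric isomers: NH3 both equatorial; NH3 one axial, one equatorial; NH3 both axial.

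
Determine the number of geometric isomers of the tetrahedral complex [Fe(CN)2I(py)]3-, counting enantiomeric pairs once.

1

In a tetrahedral complex all four positions are equivalent and every pair of ligands is adjacent — there is no cis/trans distinction.
Only one geometric arrangement is possible.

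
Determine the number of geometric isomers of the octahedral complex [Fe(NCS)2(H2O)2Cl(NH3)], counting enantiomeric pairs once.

The six octahedral sites form three mutually perpendicular trans pairs.
There are 6 geometric isomers: NCS cis, H2O cis (3 arrangements, 2 chiral); NCS trans, H2O cis; NCS cis, H2O trans; NCS trans, H2O trans.

6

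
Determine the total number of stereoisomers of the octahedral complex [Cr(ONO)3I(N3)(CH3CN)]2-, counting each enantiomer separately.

5

In an octahedral complex each vertex has one trans partner and four cis neighbours.
The distinct arrangements are (4 in all): ONO mer (3 arrangements); ONO fac (chiral).
One of these lacks any improper symmetry element and so occurs as an enantiomeric pair, giving 4 + 1 = 5 stereoisomers in total.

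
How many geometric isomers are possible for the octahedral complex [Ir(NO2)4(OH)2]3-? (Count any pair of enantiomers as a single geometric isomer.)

The six octahedral sites form three mutually perpendicular trans pairs.
There are 2 geometric isomers: OH trans; OH cis.

2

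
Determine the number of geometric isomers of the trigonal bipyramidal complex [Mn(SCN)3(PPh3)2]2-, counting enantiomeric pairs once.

In a trigonal bipyramid the two axial positions differ from the three equatorial ones.
Working through the distinct placements yields 3 geometric isomers: PPh3 both axial; PPh3 one axial, one equatorial; PPh3 both equatorial.

3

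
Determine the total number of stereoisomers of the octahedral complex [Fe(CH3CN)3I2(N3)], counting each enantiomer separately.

Systematic placement gives 3 geometric isomers: CH3CN mer, I cis; CH3CN mer, I trans; CH3CN fac, I cis.
Each arrangement has an internal mirror plane or centre of symmetry, so none is chiral.

3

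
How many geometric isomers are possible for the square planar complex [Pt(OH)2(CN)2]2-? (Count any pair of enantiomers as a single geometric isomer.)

A square has two trans pairs of vertices; adjacent vertices are cis.
Systematic placement gives 2 geometric isomers: OH cis; OH trans.

2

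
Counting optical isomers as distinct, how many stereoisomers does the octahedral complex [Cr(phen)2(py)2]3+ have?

An octahedron has six vertices in three trans pairs; every non-trans pair is cis.
Each phen is bidentate and must span two cis positions.
There are 2 geometric isomers: py trans; py cis (chiral).
One of these lacks any improper symmetry element and so occurs as an enantiomeric pair, giving 2 + 1 = 3 stereoisomers in total.

3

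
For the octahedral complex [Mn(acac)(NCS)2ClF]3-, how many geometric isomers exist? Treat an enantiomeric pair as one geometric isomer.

An octahedron has six vertices in three trans pairs; every non-trans pair is cis.
Each acac is bidentate and must span two cis positions.
Working through the distinct placements yields 4 geometric isomers: NCS cis (3 arrangements, 2 chiral); NCS trans.

4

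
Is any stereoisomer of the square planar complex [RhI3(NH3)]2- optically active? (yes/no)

In a square planar complex each vertex has one trans partner and two cis neighbours.
Only one geometric arrangement is possible.

no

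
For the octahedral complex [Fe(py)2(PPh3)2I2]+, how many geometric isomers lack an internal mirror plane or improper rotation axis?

In an octahedral complex each vertex has one trans partner and four cis neighbours.
The distinct arrangements are (5 in all): py trans, PPh3 trans, I trans; py cis, PPh3 cis, I trans; py trans, PPh3 cis, I cis; py cis, PPh3 cis, I cis (chiral); py cis, PPh3 trans, I cis.
One of these lacks any improper symmetry element and so occurs as an enantiomeric pair, giving 5 + 1 = 6 stereoisomers in total.

1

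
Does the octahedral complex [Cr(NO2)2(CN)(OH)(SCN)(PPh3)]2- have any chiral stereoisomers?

yes

Placing the ligands in turn and identifying arrangements related by rotation or reflection leaves 9 distinct geometric isomers.
Of these, 6 lack any improper symmetry element and so occur as enantiomeric pairs, giving 9 + 6 = 15 stereoisomers in total.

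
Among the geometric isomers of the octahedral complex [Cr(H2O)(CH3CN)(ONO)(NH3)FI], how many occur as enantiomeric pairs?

15

Placing the ligands in turn and identifying arrangements related by rotation or reflection leaves 15 distinct geometric isomers.
Of these, 15 lack any improper symmetry element and so occur as enantiomeric pairs, giving 15 + 15 = 30 stereoisomers in total.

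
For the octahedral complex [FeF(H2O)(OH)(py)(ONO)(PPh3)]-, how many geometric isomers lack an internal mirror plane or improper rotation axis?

The six octahedral sites form three mutually perpendicular trans pairs.
Exhaustive case analysis gives 15 geometric isomers.
Of these, 15 lack any improper symmetry element and so occur as enantiomeric pairs, giving 15 + 15 = 30 stereoisomers in total.

15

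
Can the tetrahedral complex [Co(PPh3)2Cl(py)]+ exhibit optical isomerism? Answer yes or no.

no

All four vertices of a tetrahedron are equivalent and mutually adjacent, so cis/trans isomerism cannot arise.
Only one geometric arrangement is possible.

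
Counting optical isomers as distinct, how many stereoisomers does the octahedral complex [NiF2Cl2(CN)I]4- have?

The distinct arrangements are (6 in all): F cis, Cl cis (3 arrangements, 2 chiral); F trans, Cl cis; F cis, Cl trans; F trans, Cl trans.
Of these, 2 lack any improper symmetry element and so occur as enantiomeric pairs, giving 6 + 2 = 8 stereoisomers in total.

8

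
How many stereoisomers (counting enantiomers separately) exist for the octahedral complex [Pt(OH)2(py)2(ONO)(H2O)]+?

Working through the distinct placements yields 6 geometric isomers: OH cis, py trans; OH cis, py cis (3 arrangements, 2 chiral); OH trans, py trans; OH trans, py cis.
Of these, 2 lack any improper symmetry element and so occur as enantiomeric pairs, giving 6 + 2 = 8 stereoisomers in total.

8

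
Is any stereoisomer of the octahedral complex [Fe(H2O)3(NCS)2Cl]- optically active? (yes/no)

In an octahedral complex each vertex has one trans partner and four cis neighbours.
The distinct arrangements are (3 in all): H2O mer, NCS trans; H2O fac, NCS cis; H2O mer, NCS cis.
Each arrangement has an internal mirror plane or centre of symmetry, so none is chiral.

no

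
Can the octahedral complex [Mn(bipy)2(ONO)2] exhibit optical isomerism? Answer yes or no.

yes

In an octahedral complex each vertex has one trans partner and four cis neighbours.
Each bipy is bidentate and must span two cis positions.
There are 2 geometric isomers: ONO trans; ONO cis (chiral).
One of these lacks any improper symmetry element and so occurs as an enantiomeric pair, giving 2 + 1 = 3 stereoisomers in total.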